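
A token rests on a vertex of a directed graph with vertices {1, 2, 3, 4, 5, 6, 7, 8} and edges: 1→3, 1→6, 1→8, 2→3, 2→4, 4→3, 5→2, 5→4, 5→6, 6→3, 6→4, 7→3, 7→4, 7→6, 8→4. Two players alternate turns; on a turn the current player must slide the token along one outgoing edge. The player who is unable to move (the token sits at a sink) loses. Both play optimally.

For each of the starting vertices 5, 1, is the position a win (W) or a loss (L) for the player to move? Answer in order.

5: L, 1: W

Classify positions by backward induction: terminal positions (no move available) are L. From any other position, the mover wins iff some move reaches an L.
Every edge goes from a vertex to one that appears earlier in the order 3, 4, 2, 6, 7, 8, 1, 5, so processing vertices in that order labels each vertex after all of its successors.
3: no outgoing edge → L
4: can move to 3, which is L ⇒ W
2: can move to 3, which is L ⇒ W
6: can move to 3, which is L ⇒ W
7: can move to 3, which is L ⇒ W
8: the only move is to 4(W), a W ⇒ L
1: can move to 8, which is L ⇒ W
5: moves to 6(W), 2(W), 4(W); every one is W ⇒ L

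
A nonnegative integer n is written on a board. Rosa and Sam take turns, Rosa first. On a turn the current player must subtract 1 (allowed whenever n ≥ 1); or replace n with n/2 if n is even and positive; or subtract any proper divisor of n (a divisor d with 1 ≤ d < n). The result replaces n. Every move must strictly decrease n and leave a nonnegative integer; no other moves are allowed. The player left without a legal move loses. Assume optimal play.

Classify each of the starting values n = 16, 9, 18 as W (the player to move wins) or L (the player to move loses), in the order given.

Compute win/loss labels from the base case upward. A position with no move is L. Any other position is W if it can reach an L in one move, else L.
n=0: no move → L
n=1: can move to 0, which is L ⇒ W
n=2: the only move is to 1(W), a W ⇒ L
n=3: can move to 2, which is L ⇒ W
n=4: can move to 2, which is L ⇒ W
n=5: the only move is to 4(W), a W ⇒ L
n=6: can move to 5, which is L ⇒ W
n=7: the only move is to 6(W), a W ⇒ L
n=8: can move to 7, which is L ⇒ W
n=9: moves to 6(W), 8(W); every one is W ⇒ L
n=10: can move to 5, which is L ⇒ W
n=11: the only move is to 10(W), a W ⇒ L
n=12: can move to 9, which is L ⇒ W
n=13: the only move is to 12(W), a W ⇒ L
n=14: can move to 7, which is L ⇒ W
n=15: moves to 10(W), 12(W), 14(W); every one is W ⇒ L
n=16: can move to 15, which is L ⇒ W
n=17: the only move is to 16(W), a W ⇒ L
n=18: can move to 9, which is L ⇒ W

16: W, 9: L, 18: W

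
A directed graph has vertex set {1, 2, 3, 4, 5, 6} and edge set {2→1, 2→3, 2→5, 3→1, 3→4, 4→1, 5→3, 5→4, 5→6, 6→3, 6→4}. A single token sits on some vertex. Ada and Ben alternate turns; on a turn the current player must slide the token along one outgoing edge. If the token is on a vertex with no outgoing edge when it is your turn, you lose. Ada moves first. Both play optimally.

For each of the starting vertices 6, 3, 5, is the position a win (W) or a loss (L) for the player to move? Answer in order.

6: L, 3: W, 5: W

Positions with no move are L. A position that does have a move is losing for the player to move precisely when every available move leads to a winning position for the opponent. Fill in the labels:
Every edge goes from a vertex to one that appears earlier in the order 1, 4, 3, 6, 5, 2, so processing vertices in that order labels each vertex after all of its successors.
1: no outgoing edge → L
4: can move to 1, which is L ⇒ W
3: can move to 1, which is L ⇒ W
6: moves to 3(W), 4(W); every one is W ⇒ L
5: can move to 6, which is L ⇒ W
2: can move to 1, which is L ⇒ W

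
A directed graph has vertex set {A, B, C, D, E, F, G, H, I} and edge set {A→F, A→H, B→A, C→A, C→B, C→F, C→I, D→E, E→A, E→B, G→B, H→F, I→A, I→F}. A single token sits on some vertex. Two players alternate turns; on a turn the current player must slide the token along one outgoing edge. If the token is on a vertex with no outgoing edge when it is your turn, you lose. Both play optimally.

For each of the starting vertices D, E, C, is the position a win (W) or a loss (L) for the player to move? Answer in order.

D: L, E: W, C: W

Positions with no move are L. A position that does have a move is losing for the player to move precisely when every available move leads to a winning position for the opponent. Fill in the labels:
Every edge goes from a vertex to one that appears earlier in the order F, H, A, I, B, C, G, E, D, so processing vertices in that order labels each vertex after all of its successors.
F: no outgoing edge → L
H: can move to F, which is L ⇒ W
A: can move to F, which is L ⇒ W
I: can move to F, which is L ⇒ W
B: the only move is to A(W), a W ⇒ L
C: can move to B, which is L ⇒ W
G: can move to B, which is L ⇒ W
E: can move to B, which is L ⇒ W
D: the only move is to E(W), a W ⇒ L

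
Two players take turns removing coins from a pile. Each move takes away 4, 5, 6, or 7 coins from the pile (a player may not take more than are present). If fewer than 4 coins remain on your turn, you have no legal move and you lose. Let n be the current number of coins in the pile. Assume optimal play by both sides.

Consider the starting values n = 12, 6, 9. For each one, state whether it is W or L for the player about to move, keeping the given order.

Use the standard recursion: the mover loses at a terminal position; elsewhere, the mover wins exactly when some move hands the opponent an L position.
n=0: no move → L
n=1: no move → L
n=2: no move → L
n=3: no move → L
n=4: can move to 0, which is L ⇒ W
n=5: can move to 1, which is L ⇒ W
n=6: can move to 2, which is L ⇒ W
n=7: can move to 3, which is L ⇒ W
n=8: can move to 3, which is L ⇒ W
n=9: can move to 3, which is L ⇒ W
n=10: can move to 3, which is L ⇒ W
n=11: moves to 7(W), 6(W), 5(W), 4(W); every one is W ⇒ L
n=12: moves to 8(W), 7(W), 6(W), 5(W); every one is W ⇒ L

12: L, 6: W, 9: W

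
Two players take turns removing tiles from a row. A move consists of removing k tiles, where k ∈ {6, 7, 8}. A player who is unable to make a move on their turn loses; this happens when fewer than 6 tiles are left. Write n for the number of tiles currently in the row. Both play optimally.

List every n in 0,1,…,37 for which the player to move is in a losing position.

0, 1, 2, 3, 4, 5, 14, 15, 16, 17, 18, 19, 28, 29, 30, 31, 32, 33

Compute win/loss labels from the base case upward. A position with no move is L. Any other position is W if it can reach an L in one move, else L.
n=0: no move → L
n=1: no move → L
n=2: no move → L
n=3: no move → L
n=4: no move → L
n=5: no move → L
n=6: →0(L), so W
n=7: →1(L), so W
n=8: →2(L), so W
n=9: →3(L), so W
n=10: →4(L), so W
n=11: →5(L), so W
n=12: →5(L), so W
n=13: →5(L), so W
n=14: →8(W), 7(W), 6(W) — all W, so L
n=15: →9(W), 8(W), 7(W) — all W, so L
n=16: →10(W), 9(W), 8(W) — all W, so L
n=17: →11(W), 10(W), 9(W) — all W, so L
n=18: →12(W), 11(W), 10(W) — all W, so L
n=19: →13(W), 12(W), 11(W) — all W, so L
n=20: →14(L), so W
n=21: →15(L), so W
n=22: →16(L), so W
n=23: →17(L), so W
n=24: →18(L), so W
n=25: →19(L), so W
n=26: →19(L), so W
n=27: →19(L), so W
n=28: →22(W), 21(W), 20(W) — all W, so L
n=29: →23(W), 22(W), 21(W) — all W, so L
n=30: →24(W), 23(W), 22(W) — all W, so L
n=31: →25(W), 24(W), 23(W) — all W, so L
n=32: →26(W), 25(W), 24(W) — all W, so L
n=33: →27(W), 26(W), 25(W) — all W, so L
n=34: →28(L), so W
n=35: →29(L), so W
n=36: →30(L), so W
n=37: →31(L), so W
The losing starting values of n are exactly the entries labelled L in this table (18 of them).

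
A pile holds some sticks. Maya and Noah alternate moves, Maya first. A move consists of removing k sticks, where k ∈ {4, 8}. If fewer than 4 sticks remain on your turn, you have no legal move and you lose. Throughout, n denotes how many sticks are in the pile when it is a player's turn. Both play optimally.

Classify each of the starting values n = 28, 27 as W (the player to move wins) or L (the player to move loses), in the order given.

28: W, 27: L

Work bottom-up. With no move the player to move loses. Otherwise the position is W if at least one move leads to an L position for the opponent, and L if every move leads to a W.
n=0: no move → L
n=1: no move → L
n=2: no move → L
n=3: no move → L
n=4: W (go to 0, an L position)
n=5: W (go to 1, an L position)
n=6: W (go to 2, an L position)
n=7: W (go to 3, an L position)
n=8: W (go to 0, an L position)
n=9: W (go to 1, an L position)
n=10: W (go to 2, an L position)
n=11: W (go to 3, an L position)
n=12: L (options 8(W), 4(W) are all W)
n=13: L (options 9(W), 5(W) are all W)
n=14: L (options 10(W), 6(W) are all W)
n=15: L (options 11(W), 7(W) are all W)
n=16: W (go to 12, an L position)
n=17: W (go to 13, an L position)
n=18: W (go to 14, an L position)
n=19: W (go to 15, an L position)
n=20: W (go to 12, an L position)
n=21: W (go to 13, an L position)
n=22: W (go to 14, an L position)
n=23: W (go to 15, an L position)
n=24: L (options 20(W), 16(W) are all W)
n=25: L (options 21(W), 17(W) are all W)
n=26: L (options 22(W), 18(W) are all W)
n=27: L (options 23(W), 19(W) are all W)
n=28: W (go to 24, an L position)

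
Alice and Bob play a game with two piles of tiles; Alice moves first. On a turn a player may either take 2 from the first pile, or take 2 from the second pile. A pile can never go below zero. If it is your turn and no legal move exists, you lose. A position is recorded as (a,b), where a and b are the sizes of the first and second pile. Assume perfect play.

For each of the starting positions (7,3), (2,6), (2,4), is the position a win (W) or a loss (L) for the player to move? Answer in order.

(7,3): L, (2,6): L, (2,4): W

Label each position W (a win for the player to move) or L (a loss). A position with no legal move is L; any other position is W exactly when some move reaches an L, and L when every move reaches a W.
No move ever increases a pile, so every position that can arise here has a ≤ 7 and b ≤ 6; it is enough to label the cells with 0 ≤ a ≤ 7 and 0 ≤ b ≤ 6.
Every move lowers a or b (never raises either), so fill the grid row by row in increasing a, and left to right within a row: each cell's successors are then already labelled.
      b=0  b=1  b=2  b=3  b=4  b=5  b=6
a=0:    L    L    W    W    L    L    W
a=1:    L    L    W    W    L    L    W
a=2:    W    W    L    L    W    W    L
a=3:    W    W    L    L    W    W    L
a=4:    L    L    W    W    L    L    W
a=5:    L    L    W    W    L    L    W
a=6:    W    W    L    L    W    W    L
a=7:    W    W    L    L    W    W    L
Cells with no legal move (terminal, hence L): (0,0), (0,1), (1,0), (1,1).
The remaining L cells, each justified by listing all of its moves:
(0,4): L (sole option (0,2)(W) is W)
(0,5): L (sole option (0,3)(W) is W)
(1,4): L (sole option (1,2)(W) is W)
(1,5): L (sole option (1,3)(W) is W)
(2,2): L (options (0,2)(W), (2,0)(W) are all W)
(2,3): L (options (0,3)(W), (2,1)(W) are all W)
(2,6): L (options (0,6)(W), (2,4)(W) are all W)
(3,2): L (options (1,2)(W), (3,0)(W) are all W)
(3,3): L (options (1,3)(W), (3,1)(W) are all W)
(3,6): L (options (1,6)(W), (3,4)(W) are all W)
(4,0): L (sole option (2,0)(W) is W)
(4,1): L (sole option (2,1)(W) is W)
(4,4): L (options (2,4)(W), (4,2)(W) are all W)
(4,5): L (options (2,5)(W), (4,3)(W) are all W)
(5,0): L (sole option (3,0)(W) is W)
(5,1): L (sole option (3,1)(W) is W)
(5,4): L (options (3,4)(W), (5,2)(W) are all W)
(5,5): L (options (3,5)(W), (5,3)(W) are all W)
(6,2): L (options (4,2)(W), (6,0)(W) are all W)
(6,3): L (options (4,3)(W), (6,1)(W) are all W)
(6,6): L (options (4,6)(W), (6,4)(W) are all W)
(7,2): L (options (5,2)(W), (7,0)(W) are all W)
(7,3): L (options (5,3)(W), (7,1)(W) are all W)
(7,6): L (options (5,6)(W), (7,4)(W) are all W)
Every other cell has at least one move into one of the L cells above, so it is W.
(7,3): one of the L cells justified above, so L
(2,6): one of the L cells justified above, so L
(2,4): the move to (0,4) reaches an L cell, so W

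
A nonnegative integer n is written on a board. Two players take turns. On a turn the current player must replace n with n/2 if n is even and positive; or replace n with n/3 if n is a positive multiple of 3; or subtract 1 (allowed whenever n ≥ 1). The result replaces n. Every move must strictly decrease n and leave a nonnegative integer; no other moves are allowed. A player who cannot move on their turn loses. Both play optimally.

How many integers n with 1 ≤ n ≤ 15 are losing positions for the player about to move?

6

Use the standard recursion: the mover loses at a terminal position; elsewhere, the mover wins exactly when some move hands the opponent an L position.
n=0: no move → L
n=1: →0(L), so W
n=2: →1(W) only, which is W, so L
n=3: →2(L), so W
n=4: →2(L), so W
n=5: →4(W) only, which is W, so L
n=6: →2(L), so W
n=7: →6(W) only, which is W, so L
n=8: →7(L), so W
n=9: →3(W), 8(W) — all W, so L
n=10: →5(L), so W
n=11: →10(W) only, which is W, so L
n=12: →11(L), so W
n=13: →12(W) only, which is W, so L
n=14: →7(L), so W
n=15: →5(L), so W
L entries with 1 ≤ n ≤ 15 (n=0 is outside the asked range and is not counted): n = 2, 5, 7, 9, 11, 13; that makes 6.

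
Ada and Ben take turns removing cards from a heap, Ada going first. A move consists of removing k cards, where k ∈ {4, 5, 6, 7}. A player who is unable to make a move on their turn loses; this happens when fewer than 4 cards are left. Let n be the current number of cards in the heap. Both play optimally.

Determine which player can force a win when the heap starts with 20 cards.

Ada wins.

Use the standard recursion: the mover loses at a terminal position; elsewhere, the mover wins exactly when some move hands the opponent an L position.
n=0: no move → L
n=1: no move → L
n=2: no move → L
n=3: no move → L
n=4: →0(L), so W
n=5: →1(L), so W
n=6: →2(L), so W
n=7: →3(L), so W
n=8: →3(L), so W
n=9: →3(L), so W
n=10: →3(L), so W
n=11: →7(W), 6(W), 5(W), 4(W) — all W, so L
n=12: →8(W), 7(W), 6(W), 5(W) — all W, so L
n=13: →9(W), 8(W), 7(W), 6(W) — all W, so L
n=14: →10(W), 9(W), 8(W), 7(W) — all W, so L
n=15: →11(L), so W
n=16: →12(L), so W
n=17: →13(L), so W
n=18: →14(L), so W
n=19: →14(L), so W
n=20: →14(L), so W
From 20 Ada can remove 6, leaving 14, reaching an L position.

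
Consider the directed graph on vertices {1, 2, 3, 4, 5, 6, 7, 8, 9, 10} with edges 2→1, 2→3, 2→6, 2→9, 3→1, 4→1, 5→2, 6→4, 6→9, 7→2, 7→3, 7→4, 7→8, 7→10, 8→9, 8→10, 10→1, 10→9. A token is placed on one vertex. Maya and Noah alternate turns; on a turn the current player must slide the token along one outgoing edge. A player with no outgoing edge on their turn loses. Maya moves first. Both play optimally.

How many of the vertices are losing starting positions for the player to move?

4

Compute win/loss labels from the base case upward. A position with no move is L. Any other position is W if it can reach an L in one move, else L.
Every edge goes from a vertex to one that appears earlier in the order 9, 1, 4, 10, 8, 6, 3, 2, 7, 5, so processing vertices in that order labels each vertex after all of its successors.
9: no outgoing edge → L
1: no outgoing edge → L
4: reaches L-position 1 → W
10: reaches L-position 1 → W
8: reaches L-position 9 → W
6: reaches L-position 9 → W
3: reaches L-position 1 → W
2: reaches L-position 1 → W
7: only reaches 2(W), 3(W), 8(W), 10(W), 4(W), all W → L
5: only reaches 2(W), which is W → L
The L vertices are 1, 5, 7, 9; that is 4 in all.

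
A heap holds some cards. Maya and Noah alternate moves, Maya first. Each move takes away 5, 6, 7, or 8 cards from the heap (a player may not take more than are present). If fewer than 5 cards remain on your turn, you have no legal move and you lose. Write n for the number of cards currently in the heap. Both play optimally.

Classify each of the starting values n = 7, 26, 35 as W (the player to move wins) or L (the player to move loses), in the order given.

7: W, 26: L, 35: W

Positions with no move are L. A position that does have a move is losing for the player to move precisely when every available move leads to a winning position for the opponent. Fill in the labels:
n=0: no move → L
n=1: no move → L
n=2: no move → L
n=3: no move → L
n=4: no move → L
n=5: →0(L), so W
n=6: →1(L), so W
n=7: →2(L), so W
n=8: →3(L), so W
n=9: →4(L), so W
n=10: →4(L), so W
n=11: →4(L), so W
n=12: →4(L), so W
n=13: →8(W), 7(W), 6(W), 5(W) — all W, so L
n=14: →9(W), 8(W), 7(W), 6(W) — all W, so L
n=15: →10(W), 9(W), 8(W), 7(W) — all W, so L
n=16: →11(W), 10(W), 9(W), 8(W) — all W, so L
n=17: →12(W), 11(W), 10(W), 9(W) — all W, so L
n=18: →13(L), so W
n=19: →14(L), so W
n=20: →15(L), so W
n=21: →16(L), so W
n=22: →17(L), so W
n=23: →17(L), so W
n=24: →17(L), so W
n=25: →17(L), so W
n=26: →21(W), 20(W), 19(W), 18(W) — all W, so L
n=27: →22(W), 21(W), 20(W), 19(W) — all W, so L
n=28: →23(W), 22(W), 21(W), 20(W) — all W, so L
n=29: →24(W), 23(W), 22(W), 21(W) — all W, so L
n=30: →25(W), 24(W), 23(W), 22(W) — all W, so L
n=31: →26(L), so W
n=32: →27(L), so W
n=33: →28(L), so W
n=34: →29(L), so W
n=35: →30(L), so W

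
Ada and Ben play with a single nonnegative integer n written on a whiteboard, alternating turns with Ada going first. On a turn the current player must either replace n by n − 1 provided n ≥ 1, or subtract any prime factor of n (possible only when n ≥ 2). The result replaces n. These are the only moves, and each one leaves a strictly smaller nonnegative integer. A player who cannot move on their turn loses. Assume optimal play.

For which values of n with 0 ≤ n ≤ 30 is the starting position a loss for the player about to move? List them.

Label each position W (a win for the player to move) or L (a loss). A position with no legal move is L; any other position is W exactly when some move reaches an L, and L when every move reaches a W.
n=0: no move → L
n=1: W (go to 0, an L position)
n=2: W (go to 0, an L position)
n=3: W (go to 0, an L position)
n=4: L (options 2(W), 3(W) are all W)
n=5: W (go to 0, an L position)
n=6: W (go to 4, an L position)
n=7: W (go to 0, an L position)
n=8: L (options 6(W), 7(W) are all W)
n=9: W (go to 8, an L position)
n=10: W (go to 8, an L position)
n=11: W (go to 0, an L position)
n=12: L (options 9(W), 10(W), 11(W) are all W)
n=13: W (go to 0, an L position)
n=14: W (go to 12, an L position)
n=15: W (go to 12, an L position)
n=16: L (options 14(W), 15(W) are all W)
n=17: W (go to 0, an L position)
n=18: W (go to 16, an L position)
n=19: W (go to 0, an L position)
n=20: L (options 15(W), 18(W), 19(W) are all W)
n=21: W (go to 20, an L position)
n=22: W (go to 20, an L position)
n=23: W (go to 0, an L position)
n=24: L (options 21(W), 22(W), 23(W) are all W)
n=25: W (go to 20, an L position)
n=26: W (go to 24, an L position)
n=27: W (go to 24, an L position)
n=28: L (options 21(W), 26(W), 27(W) are all W)
n=29: W (go to 0, an L position)
n=30: W (go to 28, an L position)
The losing starting values of n are exactly the entries labelled L in this table (8 of them).

0, 4, 8, 12, 16, 20, 24, 28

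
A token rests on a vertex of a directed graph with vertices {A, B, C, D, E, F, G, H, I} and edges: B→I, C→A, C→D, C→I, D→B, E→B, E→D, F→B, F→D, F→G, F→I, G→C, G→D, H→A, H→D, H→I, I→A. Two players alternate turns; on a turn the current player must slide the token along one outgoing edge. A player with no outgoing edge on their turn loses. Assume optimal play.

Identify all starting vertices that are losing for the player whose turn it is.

Classify positions by backward induction: terminal positions (no move available) are L. From any other position, the mover wins iff some move reaches an L.
Every edge goes from a vertex to one that appears earlier in the order A, I, B, D, C, H, E, G, F, so processing vertices in that order labels each vertex after all of its successors.
A: no outgoing edge → L
I: W (go to A, an L position)
B: L (sole option I(W) is W)
D: W (go to B, an L position)
C: W (go to A, an L position)
H: W (go to A, an L position)
E: W (go to B, an L position)
G: L (options C(W), D(W) are all W)
F: W (go to G, an L position)
The losing starting vertices are exactly the entries labelled L in this table (3 of them).

A, B, G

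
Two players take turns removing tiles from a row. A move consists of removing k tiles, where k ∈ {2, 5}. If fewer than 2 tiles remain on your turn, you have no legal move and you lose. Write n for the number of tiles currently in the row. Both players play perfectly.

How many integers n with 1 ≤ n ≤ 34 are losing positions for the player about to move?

Work bottom-up. With no move the player to move loses. Otherwise the position is W if at least one move leads to an L position for the opponent, and L if every move leads to a W.
n=0: no move → L
n=1: no move → L
n=2: W (go to 0, an L position)
n=3: W (go to 1, an L position)
n=4: L (sole option 2(W) is W)
n=5: W (go to 0, an L position)
n=6: W (go to 4, an L position)
n=7: L (options 5(W), 2(W) are all W)
n=8: L (options 6(W), 3(W) are all W)
n=9: W (go to 7, an L position)
n=10: W (go to 8, an L position)
n=11: L (options 9(W), 6(W) are all W)
n=12: W (go to 7, an L position)
n=13: W (go to 11, an L position)
n=14: L (options 12(W), 9(W) are all W)
n=15: L (options 13(W), 10(W) are all W)
n=16: W (go to 14, an L position)
n=17: W (go to 15, an L position)
n=18: L (options 16(W), 13(W) are all W)
n=19: W (go to 14, an L position)
n=20: W (go to 18, an L position)
n=21: L (options 19(W), 16(W) are all W)
n=22: L (options 20(W), 17(W) are all W)
n=23: W (go to 21, an L position)
n=24: W (go to 22, an L position)
n=25: L (options 23(W), 20(W) are all W)
n=26: W (go to 21, an L position)
n=27: W (go to 25, an L position)
n=28: L (options 26(W), 23(W) are all W)
n=29: L (options 27(W), 24(W) are all W)
n=30: W (go to 28, an L position)
n=31: W (go to 29, an L position)
n=32: L (options 30(W), 27(W) are all W)
n=33: W (go to 28, an L position)
n=34: W (go to 32, an L position)
L entries with 1 ≤ n ≤ 34 (n=0 is outside the asked range and is not counted): n = 1, 4, 7, 8, 11, 14, 15, 18, 21, 22, 25, 28, 29, 32; that makes 14.

14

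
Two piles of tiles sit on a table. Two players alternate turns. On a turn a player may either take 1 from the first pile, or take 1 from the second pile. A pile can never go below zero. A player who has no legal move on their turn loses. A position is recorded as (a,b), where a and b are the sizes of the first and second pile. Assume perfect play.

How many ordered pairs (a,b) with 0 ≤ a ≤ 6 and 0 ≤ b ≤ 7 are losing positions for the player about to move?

28

Label each position W (a win for the player to move) or L (a loss). A position with no legal move is L; any other position is W exactly when some move reaches an L, and L when every move reaches a W.
Every move lowers a or b (never raises either), so fill the grid row by row in increasing a, and left to right within a row: each cell's successors are then already labelled.
      b=0  b=1  b=2  b=3  b=4  b=5  b=6  b=7
a=0:    L    W    L    W    L    W    L    W
a=1:    W    L    W    L    W    L    W    L
a=2:    L    W    L    W    L    W    L    W
a=3:    W    L    W    L    W    L    W    L
a=4:    L    W    L    W    L    W    L    W
a=5:    W    L    W    L    W    L    W    L
a=6:    L    W    L    W    L    W    L    W
Cells with no legal move (terminal, hence L): (0,0).
The remaining L cells, each justified by listing all of its moves:
(0,2): →(0,1)(W) only, which is W, so L
(0,4): →(0,3)(W) only, which is W, so L
(0,6): →(0,5)(W) only, which is W, so L
(1,1): →(0,1)(W), (1,0)(W) — all W, so L
(1,3): →(0,3)(W), (1,2)(W) — all W, so L
(1,5): →(0,5)(W), (1,4)(W) — all W, so L
(1,7): →(0,7)(W), (1,6)(W) — all W, so L
(2,0): →(1,0)(W) only, which is W, so L
(2,2): →(1,2)(W), (2,1)(W) — all W, so L
(2,4): →(1,4)(W), (2,3)(W) — all W, so L
(2,6): →(1,6)(W), (2,5)(W) — all W, so L
(3,1): →(2,1)(W), (3,0)(W) — all W, so L
(3,3): →(2,3)(W), (3,2)(W) — all W, so L
(3,5): →(2,5)(W), (3,4)(W) — all W, so L
(3,7): →(2,7)(W), (3,6)(W) — all W, so L
(4,0): →(3,0)(W) only, which is W, so L
(4,2): →(3,2)(W), (4,1)(W) — all W, so L
(4,4): →(3,4)(W), (4,3)(W) — all W, so L
(4,6): →(3,6)(W), (4,5)(W) — all W, so L
(5,1): →(4,1)(W), (5,0)(W) — all W, so L
(5,3): →(4,3)(W), (5,2)(W) — all W, so L
(5,5): →(4,5)(W), (5,4)(W) — all W, so L
(5,7): →(4,7)(W), (5,6)(W) — all W, so L
(6,0): →(5,0)(W) only, which is W, so L
(6,2): →(5,2)(W), (6,1)(W) — all W, so L
(6,4): →(5,4)(W), (6,3)(W) — all W, so L
(6,6): →(5,6)(W), (6,5)(W) — all W, so L
Every other cell has at least one move into one of the L cells above, so it is W.
L cells per row: a=0: 4, a=1: 4, a=2: 4, a=3: 4, a=4: 4, a=5: 4, a=6: 4; total 28.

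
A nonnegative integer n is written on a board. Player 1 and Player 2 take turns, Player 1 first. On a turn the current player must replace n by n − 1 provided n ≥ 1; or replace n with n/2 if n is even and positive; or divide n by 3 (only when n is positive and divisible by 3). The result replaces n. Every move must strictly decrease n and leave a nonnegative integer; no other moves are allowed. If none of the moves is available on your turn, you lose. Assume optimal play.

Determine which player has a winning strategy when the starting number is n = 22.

Work bottom-up. With no move the player to move loses. Otherwise the position is W if at least one move leads to an L position for the opponent, and L if every move leads to a W.
n=0: no move → L
n=1: can move to 0, which is L ⇒ W
n=2: the only move is to 1(W), a W ⇒ L
n=3: can move to 2, which is L ⇒ W
n=4: can move to 2, which is L ⇒ W
n=5: the only move is to 4(W), a W ⇒ L
n=6: can move to 2, which is L ⇒ W
n=7: the only move is to 6(W), a W ⇒ L
n=8: can move to 7, which is L ⇒ W
n=9: moves to 3(W), 8(W); every one is W ⇒ L
n=10: can move to 5, which is L ⇒ W
n=11: the only move is to 10(W), a W ⇒ L
n=12: can move to 11, which is L ⇒ W
n=13: the only move is to 12(W), a W ⇒ L
n=14: can move to 7, which is L ⇒ W
n=15: can move to 5, which is L ⇒ W
n=16: moves to 8(W), 15(W); every one is W ⇒ L
n=17: can move to 16, which is L ⇒ W
n=18: can move to 9, which is L ⇒ W
n=19: the only move is to 18(W), a W ⇒ L
n=20: can move to 19, which is L ⇒ W
n=21: can move to 7, which is L ⇒ W
n=22: can move to 11, which is L ⇒ W
From 22 Player 1 can move to 11, reaching an L position.

Player 1 wins.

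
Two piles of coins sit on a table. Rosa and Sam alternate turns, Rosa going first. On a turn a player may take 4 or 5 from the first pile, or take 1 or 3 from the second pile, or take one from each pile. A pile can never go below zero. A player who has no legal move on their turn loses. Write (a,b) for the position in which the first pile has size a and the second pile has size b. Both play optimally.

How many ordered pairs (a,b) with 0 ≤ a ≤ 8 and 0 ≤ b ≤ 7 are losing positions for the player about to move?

Work bottom-up. With no move the player to move loses. Otherwise the position is W if at least one move leads to an L position for the opponent, and L if every move leads to a W.
Every move lowers a or b (never raises either), so fill the grid row by row in increasing a, and left to right within a row: each cell's successors are then already labelled.
      b=0  b=1  b=2  b=3  b=4  b=5  b=6  b=7
a=0:    L    W    L    W    L    W    L    W
a=1:    L    W    L    W    L    W    L    W
a=2:    L    W    L    W    L    W    L    W
a=3:    L    W    L    W    L    W    L    W
a=4:    W    W    W    W    W    W    W    W
a=5:    W    L    W    L    W    L    W    L
a=6:    W    L    W    L    W    L    W    L
a=7:    W    L    W    L    W    L    W    L
a=8:    W    L    W    L    W    L    W    L
Cells with no legal move (terminal, hence L): (0,0), (1,0), (2,0), (3,0).
The remaining L cells, each justified by listing all of its moves:
(0,2): L (sole option (0,1)(W) is W)
(0,4): L (options (0,3)(W), (0,1)(W) are all W)
(0,6): L (options (0,5)(W), (0,3)(W) are all W)
(1,2): L (options (1,1)(W), (0,1)(W) are all W)
(1,4): L (options (1,3)(W), (1,1)(W), (0,3)(W) are all W)
(1,6): L (options (1,5)(W), (1,3)(W), (0,5)(W) are all W)
(2,2): L (options (2,1)(W), (1,1)(W) are all W)
(2,4): L (options (2,3)(W), (2,1)(W), (1,3)(W) are all W)
(2,6): L (options (2,5)(W), (2,3)(W), (1,5)(W) are all W)
(3,2): L (options (3,1)(W), (2,1)(W) are all W)
(3,4): L (options (3,3)(W), (3,1)(W), (2,3)(W) are all W)
(3,6): L (options (3,5)(W), (3,3)(W), (2,5)(W) are all W)
(5,1): L (options (1,1)(W), (0,1)(W), (5,0)(W), (4,0)(W) are all W)
(5,3): L (options (1,3)(W), (0,3)(W), (5,2)(W), (5,0)(W), (4,2)(W) are all W)
(5,5): L (options (1,5)(W), (0,5)(W), (5,4)(W), (5,2)(W), (4,4)(W) are all W)
(5,7): L (options (1,7)(W), (0,7)(W), (5,6)(W), (5,4)(W), (4,6)(W) are all W)
(6,1): L (options (2,1)(W), (1,1)(W), (6,0)(W), (5,0)(W) are all W)
(6,3): L (options (2,3)(W), (1,3)(W), (6,2)(W), (6,0)(W), (5,2)(W) are all W)
(6,5): L (options (2,5)(W), (1,5)(W), (6,4)(W), (6,2)(W), (5,4)(W) are all W)
(6,7): L (options (2,7)(W), (1,7)(W), (6,6)(W), (6,4)(W), (5,6)(W) are all W)
(7,1): L (options (3,1)(W), (2,1)(W), (7,0)(W), (6,0)(W) are all W)
(7,3): L (options (3,3)(W), (2,3)(W), (7,2)(W), (7,0)(W), (6,2)(W) are all W)
(7,5): L (options (3,5)(W), (2,5)(W), (7,4)(W), (7,2)(W), (6,4)(W) are all W)
(7,7): L (options (3,7)(W), (2,7)(W), (7,6)(W), (7,4)(W), (6,6)(W) are all W)
(8,1): L (options (4,1)(W), (3,1)(W), (8,0)(W), (7,0)(W) are all W)
(8,3): L (options (4,3)(W), (3,3)(W), (8,2)(W), (8,0)(W), (7,2)(W) are all W)
(8,5): L (options (4,5)(W), (3,5)(W), (8,4)(W), (8,2)(W), (7,4)(W) are all W)
(8,7): L (options (4,7)(W), (3,7)(W), (8,6)(W), (8,4)(W), (7,6)(W) are all W)
Every other cell has at least one move into one of the L cells above, so it is W.
L cells per row: a=0: 4, a=1: 4, a=2: 4, a=3: 4, a=4: 0, a=5: 4, a=6: 4, a=7: 4, a=8: 4; total 32.

32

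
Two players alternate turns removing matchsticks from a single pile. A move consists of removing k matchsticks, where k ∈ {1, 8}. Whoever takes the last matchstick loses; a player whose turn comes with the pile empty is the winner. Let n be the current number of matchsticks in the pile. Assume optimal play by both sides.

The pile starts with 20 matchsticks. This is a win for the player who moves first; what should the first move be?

Remove 1, leaving 19.

Classify positions by backward induction: terminal positions (no move available) are W. From any other position, the mover wins iff some move reaches an L.
n=0: no move; the opponent has just taken the last matchstick and therefore loses → W
n=1: →0(W) only, which is W, so L
n=2: →1(L), so W
n=3: →2(W) only, which is W, so L
n=4: →3(L), so W
n=5: →4(W) only, which is W, so L
n=6: →5(L), so W
n=7: →6(W) only, which is W, so L
n=8: →7(L), so W
n=9: →1(L), so W
n=10: →9(W), 2(W) — all W, so L
n=11: →10(L), so W
n=12: →11(W), 4(W) — all W, so L
n=13: →12(L), so W
n=14: →13(W), 6(W) — all W, so L
n=15: →14(L), so W
n=16: →15(W), 8(W) — all W, so L
n=17: →16(L), so W
n=18: →10(L), so W
n=19: →18(W), 11(W) — all W, so L
n=20: →19(L), so W
From 20, the L positions reachable in one move are: 19, 12. Any move reaching one of these is winning.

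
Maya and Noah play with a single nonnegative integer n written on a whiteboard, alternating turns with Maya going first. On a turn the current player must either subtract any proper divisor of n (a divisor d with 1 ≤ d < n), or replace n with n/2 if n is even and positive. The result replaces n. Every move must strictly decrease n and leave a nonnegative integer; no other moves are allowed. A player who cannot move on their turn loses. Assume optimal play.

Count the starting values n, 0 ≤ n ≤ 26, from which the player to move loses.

14

Use the standard recursion: the mover loses at a terminal position; elsewhere, the mover wins exactly when some move hands the opponent an L position.
n=0: no move → L
n=1: no move → L
n=2: can move to 1, which is L ⇒ W
n=3: the only move is to 2(W), a W ⇒ L
n=4: can move to 3, which is L ⇒ W
n=5: the only move is to 4(W), a W ⇒ L
n=6: can move to 3, which is L ⇒ W
n=7: the only move is to 6(W), a W ⇒ L
n=8: can move to 7, which is L ⇒ W
n=9: moves to 6(W), 8(W); every one is W ⇒ L
n=10: can move to 5, which is L ⇒ W
n=11: the only move is to 10(W), a W ⇒ L
n=12: can move to 9, which is L ⇒ W
n=13: the only move is to 12(W), a W ⇒ L
n=14: can move to 7, which is L ⇒ W
n=15: moves to 10(W), 12(W), 14(W); every one is W ⇒ L
n=16: can move to 15, which is L ⇒ W
n=17: the only move is to 16(W), a W ⇒ L
n=18: can move to 9, which is L ⇒ W
n=19: the only move is to 18(W), a W ⇒ L
n=20: can move to 15, which is L ⇒ W
n=21: moves to 14(W), 18(W), 20(W); every one is W ⇒ L
n=22: can move to 11, which is L ⇒ W
n=23: the only move is to 22(W), a W ⇒ L
n=24: can move to 21, which is L ⇒ W
n=25: moves to 20(W), 24(W); every one is W ⇒ L
n=26: can move to 13, which is L ⇒ W
L entries with 0 ≤ n ≤ 26: n = 0, 1, 3, 5, 7, 9, 11, 13, 15, 17, 19, 21, 23, 25; that makes 14.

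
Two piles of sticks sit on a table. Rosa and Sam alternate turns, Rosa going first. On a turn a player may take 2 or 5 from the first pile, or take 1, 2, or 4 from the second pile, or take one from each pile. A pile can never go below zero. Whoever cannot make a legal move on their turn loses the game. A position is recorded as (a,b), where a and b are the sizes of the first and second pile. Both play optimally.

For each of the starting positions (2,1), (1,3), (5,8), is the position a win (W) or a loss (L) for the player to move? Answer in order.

Compute win/loss labels from the base case upward. A position with no move is L. Any other position is W if it can reach an L in one move, else L.
No move ever increases a pile, so every position that can arise here has a ≤ 5 and b ≤ 8; it is enough to label the cells with 0 ≤ a ≤ 5 and 0 ≤ b ≤ 8.
Every move lowers a or b (never raises either), so fill the grid row by row in increasing a, and left to right within a row: each cell's successors are then already labelled.
      b=0  b=1  b=2  b=3  b=4  b=5  b=6  b=7  b=8
a=0:    L    W    W    L    W    W    L    W    W
a=1:    L    W    W    L    W    W    L    W    W
a=2:    W    W    L    W    W    L    W    W    L
a=3:    W    L    W    W    L    W    W    L    W
a=4:    L    W    W    L    W    W    L    W    W
a=5:    W    W    L    W    W    L    W    W    L
Cells with no legal move (terminal, hence L): (0,0), (1,0).
The remaining L cells, each justified by listing all of its moves:
(0,3): only reaches (0,2)(W), (0,1)(W), all W → L
(0,6): only reaches (0,5)(W), (0,4)(W), (0,2)(W), all W → L
(1,3): only reaches (1,2)(W), (1,1)(W), (0,2)(W), all W → L
(1,6): only reaches (1,5)(W), (1,4)(W), (1,2)(W), (0,5)(W), all W → L
(2,2): only reaches (0,2)(W), (2,1)(W), (2,0)(W), (1,1)(W), all W → L
(2,5): only reaches (0,5)(W), (2,4)(W), (2,3)(W), (2,1)(W), (1,4)(W), all W → L
(2,8): only reaches (0,8)(W), (2,7)(W), (2,6)(W), (2,4)(W), (1,7)(W), all W → L
(3,1): only reaches (1,1)(W), (3,0)(W), (2,0)(W), all W → L
(3,4): only reaches (1,4)(W), (3,3)(W), (3,2)(W), (3,0)(W), (2,3)(W), all W → L
(3,7): only reaches (1,7)(W), (3,6)(W), (3,5)(W), (3,3)(W), (2,6)(W), all W → L
(4,0): only reaches (2,0)(W), which is W → L
(4,3): only reaches (2,3)(W), (4,2)(W), (4,1)(W), (3,2)(W), all W → L
(4,6): only reaches (2,6)(W), (4,5)(W), (4,4)(W), (4,2)(W), (3,5)(W), all W → L
(5,2): only reaches (3,2)(W), (0,2)(W), (5,1)(W), (5,0)(W), (4,1)(W), all W → L
(5,5): only reaches (3,5)(W), (0,5)(W), (5,4)(W), (5,3)(W), (5,1)(W), (4,4)(W), all W → L
(5,8): only reaches (3,8)(W), (0,8)(W), (5,7)(W), (5,6)(W), (5,4)(W), (4,7)(W), all W → L
Every other cell has at least one move into one of the L cells above, so it is W.
(2,1): the move to (1,0) reaches an L cell, so W
(1,3): one of the L cells justified above, so L
(5,8): one of the L cells justified above, so L

(2,1): W, (1,3): L, (5,8): L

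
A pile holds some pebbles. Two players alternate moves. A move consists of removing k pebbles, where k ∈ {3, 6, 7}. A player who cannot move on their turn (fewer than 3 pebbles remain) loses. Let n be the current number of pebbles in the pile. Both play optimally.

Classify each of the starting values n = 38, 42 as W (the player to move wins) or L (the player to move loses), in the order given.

Build the W/L table. Terminal = L. A non-terminal position is W if it has a move to some L; otherwise it is L.
n=0: no move → L
n=1: no move → L
n=2: no move → L
n=3: W (go to 0, an L position)
n=4: W (go to 1, an L position)
n=5: W (go to 2, an L position)
n=6: W (go to 0, an L position)
n=7: W (go to 1, an L position)
n=8: W (go to 2, an L position)
n=9: W (go to 2, an L position)
n=10: L (options 7(W), 4(W), 3(W) are all W)
n=11: L (options 8(W), 5(W), 4(W) are all W)
n=12: L (options 9(W), 6(W), 5(W) are all W)
n=13: W (go to 10, an L position)
n=14: W (go to 11, an L position)
n=15: W (go to 12, an L position)
n=16: W (go to 10, an L position)
n=17: W (go to 11, an L position)
n=18: W (go to 12, an L position)
n=19: W (go to 12, an L position)
n=20: L (options 17(W), 14(W), 13(W) are all W)
n=21: L (options 18(W), 15(W), 14(W) are all W)
n=22: L (options 19(W), 16(W), 15(W) are all W)
n=23: W (go to 20, an L position)
n=24: W (go to 21, an L position)
n=25: W (go to 22, an L position)
n=26: W (go to 20, an L position)
n=27: W (go to 21, an L position)
n=28: W (go to 22, an L position)
n=29: W (go to 22, an L position)
n=30: L (options 27(W), 24(W), 23(W) are all W)
n=31: L (options 28(W), 25(W), 24(W) are all W)
n=32: L (options 29(W), 26(W), 25(W) are all W)
n=33: W (go to 30, an L position)
n=34: W (go to 31, an L position)
n=35: W (go to 32, an L position)
n=36: W (go to 30, an L position)
n=37: W (go to 31, an L position)
n=38: W (go to 32, an L position)
n=39: W (go to 32, an L position)
n=40: L (options 37(W), 34(W), 33(W) are all W)
n=41: L (options 38(W), 35(W), 34(W) are all W)
n=42: L (options 39(W), 36(W), 35(W) are all W)

38: W, 42: L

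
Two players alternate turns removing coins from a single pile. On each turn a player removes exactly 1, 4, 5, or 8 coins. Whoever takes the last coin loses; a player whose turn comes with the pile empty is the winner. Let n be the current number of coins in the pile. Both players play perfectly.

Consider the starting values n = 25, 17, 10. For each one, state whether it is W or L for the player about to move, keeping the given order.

Positions with no move are W. A position that does have a move is losing for the player to move precisely when every available move leads to a winning position for the opponent. Fill in the labels:
n=0: no move; the opponent has just taken the last coin and therefore loses → W
n=1: →0(W) only, which is W, so L
n=2: →1(L), so W
n=3: →2(W) only, which is W, so L
n=4: →3(L), so W
n=5: →1(L), so W
n=6: →1(L), so W
n=7: →3(L), so W
n=8: →3(L), so W
n=9: →1(L), so W
n=10: →9(W), 6(W), 5(W), 2(W) — all W, so L
n=11: →10(L), so W
n=12: →11(W), 8(W), 7(W), 4(W) — all W, so L
n=13: →12(L), so W
n=14: →10(L), so W
n=15: →10(L), so W
n=16: →12(L), so W
n=17: →12(L), so W
n=18: →10(L), so W
n=19: →18(W), 15(W), 14(W), 11(W) — all W, so L
n=20: →19(L), so W
n=21: →20(W), 17(W), 16(W), 13(W) — all W, so L
n=22: →21(L), so W
n=23: →19(L), so W
n=24: →19(L), so W
n=25: →21(L), so W

25: W, 17: W, 10: L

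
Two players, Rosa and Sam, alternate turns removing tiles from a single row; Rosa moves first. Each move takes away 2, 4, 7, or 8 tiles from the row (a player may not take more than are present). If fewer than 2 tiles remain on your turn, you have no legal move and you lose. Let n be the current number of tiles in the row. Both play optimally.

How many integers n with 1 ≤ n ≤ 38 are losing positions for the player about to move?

Classify positions by backward induction: terminal positions (no move available) are L. From any other position, the mover wins iff some move reaches an L.
n=0: no move → L
n=1: no move → L
n=2: →0(L), so W
n=3: →1(L), so W
n=4: →0(L), so W
n=5: →1(L), so W
n=6: →4(W), 2(W) — all W, so L
n=7: →0(L), so W
n=8: →6(L), so W
n=9: →1(L), so W
n=10: →6(L), so W
n=11: →9(W), 7(W), 4(W), 3(W) — all W, so L
n=12: →10(W), 8(W), 5(W), 4(W) — all W, so L
n=13: →11(L), so W
n=14: →12(L), so W
n=15: →11(L), so W
n=16: →12(L), so W
n=17: →15(W), 13(W), 10(W), 9(W) — all W, so L
n=18: →11(L), so W
n=19: →17(L), so W
n=20: →12(L), so W
n=21: →17(L), so W
n=22: →20(W), 18(W), 15(W), 14(W) — all W, so L
n=23: →21(W), 19(W), 16(W), 15(W) — all W, so L
n=24: →22(L), so W
n=25: →23(L), so W
n=26: →22(L), so W
n=27: →23(L), so W
n=28: →26(W), 24(W), 21(W), 20(W) — all W, so L
n=29: →22(L), so W
n=30: →28(L), so W
n=31: →23(L), so W
n=32: →28(L), so W
n=33: →31(W), 29(W), 26(W), 25(W) — all W, so L
n=34: →32(W), 30(W), 27(W), 26(W) — all W, so L
n=35: →33(L), so W
n=36: →34(L), so W
n=37: →33(L), so W
n=38: →34(L), so W
L entries with 1 ≤ n ≤ 38 (n=0 is outside the asked range and is not counted): n = 1, 6, 11, 12, 17, 22, 23, 28, 33, 34; that makes 10.

10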